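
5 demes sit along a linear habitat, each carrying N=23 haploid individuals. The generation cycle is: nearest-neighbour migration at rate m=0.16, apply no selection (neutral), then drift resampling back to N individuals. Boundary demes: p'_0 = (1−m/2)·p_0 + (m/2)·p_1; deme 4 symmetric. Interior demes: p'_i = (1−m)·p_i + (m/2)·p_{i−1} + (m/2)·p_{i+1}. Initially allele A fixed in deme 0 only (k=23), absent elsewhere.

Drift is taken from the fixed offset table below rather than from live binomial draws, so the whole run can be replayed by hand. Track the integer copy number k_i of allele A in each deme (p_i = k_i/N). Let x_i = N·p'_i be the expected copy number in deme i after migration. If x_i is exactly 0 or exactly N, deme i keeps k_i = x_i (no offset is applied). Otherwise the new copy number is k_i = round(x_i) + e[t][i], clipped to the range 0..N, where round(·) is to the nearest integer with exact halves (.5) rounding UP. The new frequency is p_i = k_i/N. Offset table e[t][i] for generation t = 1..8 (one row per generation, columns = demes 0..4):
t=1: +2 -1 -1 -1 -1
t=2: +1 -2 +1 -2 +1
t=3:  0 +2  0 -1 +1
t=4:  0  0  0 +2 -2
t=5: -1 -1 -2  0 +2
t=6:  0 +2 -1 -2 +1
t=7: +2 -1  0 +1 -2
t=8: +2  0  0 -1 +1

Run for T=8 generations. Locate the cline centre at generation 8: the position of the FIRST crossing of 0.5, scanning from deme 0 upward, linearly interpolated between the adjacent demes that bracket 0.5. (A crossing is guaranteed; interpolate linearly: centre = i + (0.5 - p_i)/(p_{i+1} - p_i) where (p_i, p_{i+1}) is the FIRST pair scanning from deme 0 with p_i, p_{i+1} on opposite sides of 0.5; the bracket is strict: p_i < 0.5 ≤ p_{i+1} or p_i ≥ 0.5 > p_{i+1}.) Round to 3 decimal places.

0.591

t=0: k=[23 0 0 0 0]
t=1: x=[21.1600 1.8400 0.0000 0.0000 0.0000] k=[23 1 0 0 0]
t=2: x=[21.2400 2.6800 0.0800 0.0000 0.0000] k=[22 1 1 0 0]
t=3: x=[20.3200 2.6800 0.9200 0.0800 0.0000] k=[20 5 1 0 0]
t=4: x=[18.8000 5.8800 1.2400 0.0800 0.0000] k=[19 6 1 2 0]
t=5: x=[17.9600 6.6400 1.4800 1.7600 0.1600] k=[17 6 0 2 2]
t=6: x=[16.1200 6.4000 0.6400 1.8400 2.0000] k=[16 8 0 0 3]
t=7: x=[15.3600 8.0000 0.6400 0.2400 2.7600] k=[17 7 1 1 1]
t=8: x=[16.2000 7.3200 1.4800 1.0000 1.0000] k=[18 7 1 0 2]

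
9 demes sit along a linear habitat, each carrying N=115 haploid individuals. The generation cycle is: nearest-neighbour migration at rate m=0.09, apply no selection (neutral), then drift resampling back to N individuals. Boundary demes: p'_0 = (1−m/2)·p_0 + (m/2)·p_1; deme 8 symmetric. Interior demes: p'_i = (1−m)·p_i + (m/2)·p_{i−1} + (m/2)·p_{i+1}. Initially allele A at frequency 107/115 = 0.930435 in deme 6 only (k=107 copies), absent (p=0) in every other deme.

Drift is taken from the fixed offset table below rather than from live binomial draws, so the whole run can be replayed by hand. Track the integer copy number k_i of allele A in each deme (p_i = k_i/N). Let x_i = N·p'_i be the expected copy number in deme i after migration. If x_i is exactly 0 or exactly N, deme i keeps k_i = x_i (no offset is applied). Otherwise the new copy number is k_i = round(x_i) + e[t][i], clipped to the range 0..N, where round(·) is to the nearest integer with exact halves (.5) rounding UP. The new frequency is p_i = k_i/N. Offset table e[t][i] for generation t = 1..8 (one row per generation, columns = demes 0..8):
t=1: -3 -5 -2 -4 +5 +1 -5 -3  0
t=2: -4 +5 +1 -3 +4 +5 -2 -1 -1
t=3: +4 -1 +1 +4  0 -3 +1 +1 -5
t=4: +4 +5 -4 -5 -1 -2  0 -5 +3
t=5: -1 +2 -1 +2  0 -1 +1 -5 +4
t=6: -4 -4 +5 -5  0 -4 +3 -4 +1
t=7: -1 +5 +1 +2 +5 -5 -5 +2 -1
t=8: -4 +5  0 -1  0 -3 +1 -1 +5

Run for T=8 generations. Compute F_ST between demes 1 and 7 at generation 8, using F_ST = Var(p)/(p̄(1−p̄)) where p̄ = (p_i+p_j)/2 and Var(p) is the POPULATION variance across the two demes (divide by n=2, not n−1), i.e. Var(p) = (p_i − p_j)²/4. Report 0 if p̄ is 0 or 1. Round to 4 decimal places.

t=0: k=[0 0 0 0 0 0 107 0 0]
t=1: x=[0.0000 0.0000 0.0000 0.0000 0.0000 4.8150 97.3700 4.8150 0.0000] k=[0 0 0 0 0 6 92 2 0]
t=2: x=[0.0000 0.0000 0.0000 0.0000 0.2700 9.6000 84.0800 5.9600 0.0900] k=[0 0 0 0 4 15 82 5 0]
t=3: x=[0.0000 0.0000 0.0000 0.1800 4.3150 17.5200 75.5200 8.2400 0.2250] k=[0 0 0 4 4 15 77 9 0]
t=4: x=[0.0000 0.0000 0.1800 3.8200 4.4950 17.2950 71.1500 11.6550 0.4050] k=[0 0 0 0 3 15 71 7 3]
t=5: x=[0.0000 0.0000 0.0000 0.1350 3.4050 16.9800 65.6000 9.7000 3.1800] k=[0 0 0 2 3 16 67 5 7]
t=6: x=[0.0000 0.0000 0.0900 1.9550 3.5400 17.7100 61.9150 7.8800 6.9100] k=[0 0 5 0 4 14 65 4 8]
t=7: x=[0.0000 0.2250 4.5500 0.4050 4.2700 15.8450 59.9600 6.9250 7.8200] k=[0 5 6 2 9 11 55 9 7]
t=8: x=[0.2250 4.8200 5.7750 2.4950 8.7750 12.8900 50.9500 10.9800 7.0900] k=[0 10 6 1 9 10 52 10 12]

0.0000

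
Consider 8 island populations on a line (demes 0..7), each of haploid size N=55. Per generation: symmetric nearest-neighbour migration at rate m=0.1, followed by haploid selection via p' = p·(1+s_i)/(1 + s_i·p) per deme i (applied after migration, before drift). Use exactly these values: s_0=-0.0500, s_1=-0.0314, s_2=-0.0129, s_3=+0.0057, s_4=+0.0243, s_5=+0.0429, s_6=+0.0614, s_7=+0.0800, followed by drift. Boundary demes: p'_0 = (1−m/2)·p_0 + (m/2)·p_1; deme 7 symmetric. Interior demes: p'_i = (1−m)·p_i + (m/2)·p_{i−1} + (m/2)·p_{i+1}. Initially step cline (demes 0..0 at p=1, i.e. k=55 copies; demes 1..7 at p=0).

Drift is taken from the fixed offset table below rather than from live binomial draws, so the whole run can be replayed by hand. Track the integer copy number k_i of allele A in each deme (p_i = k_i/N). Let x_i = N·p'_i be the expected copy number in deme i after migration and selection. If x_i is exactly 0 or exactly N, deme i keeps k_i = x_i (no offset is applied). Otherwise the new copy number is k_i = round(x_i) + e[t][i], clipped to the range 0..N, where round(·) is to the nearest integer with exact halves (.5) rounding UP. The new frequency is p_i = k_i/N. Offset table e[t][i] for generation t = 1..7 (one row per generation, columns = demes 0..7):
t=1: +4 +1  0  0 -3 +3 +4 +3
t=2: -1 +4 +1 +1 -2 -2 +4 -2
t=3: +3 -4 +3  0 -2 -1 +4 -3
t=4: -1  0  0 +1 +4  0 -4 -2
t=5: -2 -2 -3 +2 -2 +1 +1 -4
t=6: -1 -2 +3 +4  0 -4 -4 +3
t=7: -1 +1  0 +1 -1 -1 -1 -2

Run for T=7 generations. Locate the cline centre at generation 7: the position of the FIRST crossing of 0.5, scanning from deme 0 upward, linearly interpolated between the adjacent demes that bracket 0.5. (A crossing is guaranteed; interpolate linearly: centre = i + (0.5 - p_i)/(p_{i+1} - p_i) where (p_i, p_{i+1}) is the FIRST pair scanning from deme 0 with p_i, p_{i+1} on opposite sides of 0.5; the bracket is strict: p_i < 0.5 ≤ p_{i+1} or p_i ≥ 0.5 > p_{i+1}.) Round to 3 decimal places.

0.383

t=0: k=[55 0 0 0 0 0 0 0]
t=1: x=[52.1129 2.6678 0.0000 0.0000 0.0000 0.0000 0.0000 0.0000] k=[55 4 0 0 0 0 0 0]
t=2: x=[52.3223 6.1730 0.1974 0.0000 0.0000 0.0000 0.0000 0.0000] k=[51 10 1 0 0 0 0 0]
t=3: x=[48.6682 11.3107 1.3824 0.0503 0.0000 0.0000 0.0000 0.0000] k=[52 7 4 0 0 0 0 0]
t=4: x=[49.5013 8.8603 3.9027 0.2011 0.0000 0.0000 0.0000 0.0000] k=[49 9 4 1 0 0 0 0]
t=5: x=[46.6429 10.4767 4.0510 1.1061 0.0512 0.0000 0.0000 0.0000] k=[45 8 1 3 0 0 0 0]
t=6: x=[42.6662 9.2519 1.4318 2.7649 0.1536 0.0000 0.0000 0.0000] k=[42 7 4 7 0 0 0 0]
t=7: x=[39.6898 8.3711 4.2488 6.5326 0.3584 0.0000 0.0000 0.0000] k=[39 9 4 8 0 0 0 0]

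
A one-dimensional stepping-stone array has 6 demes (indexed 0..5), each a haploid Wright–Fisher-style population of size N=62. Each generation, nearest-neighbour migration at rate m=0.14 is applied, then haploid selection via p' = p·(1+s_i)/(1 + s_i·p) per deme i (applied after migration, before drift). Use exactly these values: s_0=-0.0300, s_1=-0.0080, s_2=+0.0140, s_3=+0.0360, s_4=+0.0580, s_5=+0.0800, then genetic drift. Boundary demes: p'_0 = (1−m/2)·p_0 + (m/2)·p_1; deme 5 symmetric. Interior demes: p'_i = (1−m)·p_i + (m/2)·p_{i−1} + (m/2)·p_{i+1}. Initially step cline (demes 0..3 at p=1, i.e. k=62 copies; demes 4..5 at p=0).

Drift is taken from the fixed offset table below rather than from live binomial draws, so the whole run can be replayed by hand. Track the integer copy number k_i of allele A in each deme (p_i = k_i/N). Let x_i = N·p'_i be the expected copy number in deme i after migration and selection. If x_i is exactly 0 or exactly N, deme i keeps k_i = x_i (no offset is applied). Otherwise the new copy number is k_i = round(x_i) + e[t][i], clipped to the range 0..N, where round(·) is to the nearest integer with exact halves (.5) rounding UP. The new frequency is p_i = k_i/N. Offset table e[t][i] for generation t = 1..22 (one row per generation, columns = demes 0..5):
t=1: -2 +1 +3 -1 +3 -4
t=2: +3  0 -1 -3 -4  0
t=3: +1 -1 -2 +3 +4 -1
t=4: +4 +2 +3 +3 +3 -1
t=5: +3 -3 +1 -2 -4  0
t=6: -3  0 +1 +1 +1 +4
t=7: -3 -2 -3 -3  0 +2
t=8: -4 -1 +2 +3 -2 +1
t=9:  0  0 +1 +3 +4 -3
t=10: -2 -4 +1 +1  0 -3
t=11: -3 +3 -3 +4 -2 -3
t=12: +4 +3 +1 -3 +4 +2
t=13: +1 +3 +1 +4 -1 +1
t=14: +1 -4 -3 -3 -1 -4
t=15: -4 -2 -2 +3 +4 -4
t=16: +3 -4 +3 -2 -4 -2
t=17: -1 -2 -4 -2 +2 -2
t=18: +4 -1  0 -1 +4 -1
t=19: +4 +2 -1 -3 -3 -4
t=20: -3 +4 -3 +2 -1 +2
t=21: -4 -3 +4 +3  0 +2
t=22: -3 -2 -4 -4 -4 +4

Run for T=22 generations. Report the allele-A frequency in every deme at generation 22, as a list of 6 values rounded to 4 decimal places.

t=0: k=[62 62 62 62 0 0]
t=1: x=[62.0000 62.0000 62.0000 57.8006 4.5732 0.0000] k=[62 62 62 57 8 0]
t=2: x=[62.0000 62.0000 61.6548 54.1653 11.3847 0.6044] k=[62 62 61 51 7 1]
t=3: x=[62.0000 61.9294 60.3919 48.9874 10.1287 1.5308] k=[62 61 58 52 14 1]
t=4: x=[61.9278 60.8510 57.8442 50.1037 16.4215 2.0577] k=[62 62 61 53 19 1]
t=5: x=[62.0000 61.9294 60.5301 51.4923 20.8937 2.4337] k=[62 59 62 49 17 2]
t=6: x=[61.7835 59.4001 60.8952 48.0560 18.9230 3.2811] k=[59 59 62 49 20 7]
t=7: x=[58.9118 59.1885 60.8952 48.2619 21.9120 8.4565] k=[56 57 58 45 22 10]
t=8: x=[55.9046 56.9630 57.0833 44.7439 23.5882 11.5457] k=[52 56 59 48 22 13]
t=9: x=[52.0277 55.8859 58.0715 47.3494 24.0141 14.4660] k=[52 56 59 50 28 11]
t=10: x=[52.0277 55.8859 58.2098 49.4478 29.2194 12.9613] k=[50 52 59 50 29 10]
t=11: x=[49.8451 52.2844 57.9332 49.5163 30.0120 12.0601] k=[47 55 55 54 28 9]
t=12: x=[47.2199 54.3865 55.0166 52.5371 29.3599 11.0097] k=[51 57 56 50 33 13]
t=13: x=[51.1500 56.4697 55.7288 49.5849 33.6593 15.2683] k=[52 59 57 54 33 16]
t=14: x=[52.2422 58.3425 56.9943 53.0151 34.1471 18.1623] k=[53 54 54 50 33 14]
t=15: x=[52.8346 53.8734 53.8192 49.4478 33.7290 16.2353] k=[49 52 52 52 38 12]
t=16: x=[48.8980 51.7213 52.1161 51.3359 37.9945 14.6641] k=[52 48 55 49 34 13]
t=17: x=[51.4561 48.6862 54.1854 48.7424 34.4456 15.3412] k=[50 47 50 47 36 13]
t=18: x=[49.4886 47.3302 49.7175 46.8486 36.0147 15.4868] k=[53 46 50 46 40 14]
t=19: x=[52.2626 46.6775 49.5787 46.2786 39.4155 16.7438] k=[56 49 49 43 36 13]
t=20: x=[55.3309 49.4096 48.7256 43.3938 35.7370 15.4868] k=[52 53 46 45 35 17]
t=21: x=[51.8133 52.3749 46.5816 44.8128 35.3002 19.2668] k=[48 49 51 48 35 21]
t=22: x=[47.7383 48.9876 50.7783 47.6929 35.7866 23.0837] k=[45 47 47 44 32 27]

[0.7258, 0.7581, 0.7581, 0.7097, 0.5161, 0.4355]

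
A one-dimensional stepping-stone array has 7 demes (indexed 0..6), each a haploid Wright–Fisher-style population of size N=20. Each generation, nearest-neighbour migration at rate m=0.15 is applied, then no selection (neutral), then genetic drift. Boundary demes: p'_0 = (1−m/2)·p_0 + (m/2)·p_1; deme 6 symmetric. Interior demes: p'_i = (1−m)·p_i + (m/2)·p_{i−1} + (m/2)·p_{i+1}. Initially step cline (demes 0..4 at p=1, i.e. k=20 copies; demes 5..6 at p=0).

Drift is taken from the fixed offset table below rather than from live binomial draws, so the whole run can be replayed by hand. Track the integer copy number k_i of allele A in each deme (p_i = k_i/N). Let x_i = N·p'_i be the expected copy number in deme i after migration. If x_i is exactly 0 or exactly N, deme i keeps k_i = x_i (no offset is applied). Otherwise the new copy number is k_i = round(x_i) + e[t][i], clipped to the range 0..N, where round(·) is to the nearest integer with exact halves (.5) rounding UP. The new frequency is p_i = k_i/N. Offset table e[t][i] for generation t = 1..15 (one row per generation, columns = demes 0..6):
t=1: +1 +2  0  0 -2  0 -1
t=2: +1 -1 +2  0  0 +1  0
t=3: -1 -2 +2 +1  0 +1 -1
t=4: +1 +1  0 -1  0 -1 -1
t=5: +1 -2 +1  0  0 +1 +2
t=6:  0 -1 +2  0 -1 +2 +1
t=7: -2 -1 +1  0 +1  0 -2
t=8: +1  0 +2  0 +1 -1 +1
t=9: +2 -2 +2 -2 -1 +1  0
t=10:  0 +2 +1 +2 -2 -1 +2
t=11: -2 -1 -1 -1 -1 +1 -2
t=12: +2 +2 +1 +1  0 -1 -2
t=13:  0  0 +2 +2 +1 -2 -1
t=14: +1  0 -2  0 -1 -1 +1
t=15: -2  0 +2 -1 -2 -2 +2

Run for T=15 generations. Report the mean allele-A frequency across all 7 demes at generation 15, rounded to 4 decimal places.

t=0: k=[20 20 20 20 20 0 0]
t=1: x=[20.0000 20.0000 20.0000 20.0000 18.5000 1.5000 0.0000] k=[20 20 20 20 17 2 0]
t=2: x=[20.0000 20.0000 20.0000 19.7750 16.1000 2.9750 0.1500] k=[20 20 20 20 16 4 0]
t=3: x=[20.0000 20.0000 20.0000 19.7000 15.4000 4.6000 0.3000] k=[20 20 20 20 15 6 0]
t=4: x=[20.0000 20.0000 20.0000 19.6250 14.7000 6.2250 0.4500] k=[20 20 20 19 15 5 0]
t=5: x=[20.0000 20.0000 19.9250 18.7750 14.5500 5.3750 0.3750] k=[20 20 20 19 15 6 2]
t=6: x=[20.0000 20.0000 19.9250 18.7750 14.6250 6.3750 2.3000] k=[20 20 20 19 14 8 3]
t=7: x=[20.0000 20.0000 19.9250 18.7000 13.9250 8.0750 3.3750] k=[20 20 20 19 15 8 1]
t=8: x=[20.0000 20.0000 19.9250 18.7750 14.7750 8.0000 1.5250] k=[20 20 20 19 16 7 3]
t=9: x=[20.0000 20.0000 19.9250 18.8500 15.5500 7.3750 3.3000] k=[20 20 20 17 15 8 3]
t=10: x=[20.0000 20.0000 19.7750 17.0750 14.6250 8.1500 3.3750] k=[20 20 20 19 13 7 5]
t=11: x=[20.0000 20.0000 19.9250 18.6250 13.0000 7.3000 5.1500] k=[20 20 19 18 12 8 3]
t=12: x=[20.0000 19.9250 19.0000 17.6250 12.1500 7.9250 3.3750] k=[20 20 20 19 12 7 1]
t=13: x=[20.0000 20.0000 19.9250 18.5500 12.1500 6.9250 1.4500] k=[20 20 20 20 13 5 0]
t=14: x=[20.0000 20.0000 20.0000 19.4750 12.9250 5.2250 0.3750] k=[20 20 20 19 12 4 1]
t=15: x=[20.0000 20.0000 19.9250 18.5500 11.9250 4.3750 1.2250] k=[20 20 20 18 10 2 3]

0.6643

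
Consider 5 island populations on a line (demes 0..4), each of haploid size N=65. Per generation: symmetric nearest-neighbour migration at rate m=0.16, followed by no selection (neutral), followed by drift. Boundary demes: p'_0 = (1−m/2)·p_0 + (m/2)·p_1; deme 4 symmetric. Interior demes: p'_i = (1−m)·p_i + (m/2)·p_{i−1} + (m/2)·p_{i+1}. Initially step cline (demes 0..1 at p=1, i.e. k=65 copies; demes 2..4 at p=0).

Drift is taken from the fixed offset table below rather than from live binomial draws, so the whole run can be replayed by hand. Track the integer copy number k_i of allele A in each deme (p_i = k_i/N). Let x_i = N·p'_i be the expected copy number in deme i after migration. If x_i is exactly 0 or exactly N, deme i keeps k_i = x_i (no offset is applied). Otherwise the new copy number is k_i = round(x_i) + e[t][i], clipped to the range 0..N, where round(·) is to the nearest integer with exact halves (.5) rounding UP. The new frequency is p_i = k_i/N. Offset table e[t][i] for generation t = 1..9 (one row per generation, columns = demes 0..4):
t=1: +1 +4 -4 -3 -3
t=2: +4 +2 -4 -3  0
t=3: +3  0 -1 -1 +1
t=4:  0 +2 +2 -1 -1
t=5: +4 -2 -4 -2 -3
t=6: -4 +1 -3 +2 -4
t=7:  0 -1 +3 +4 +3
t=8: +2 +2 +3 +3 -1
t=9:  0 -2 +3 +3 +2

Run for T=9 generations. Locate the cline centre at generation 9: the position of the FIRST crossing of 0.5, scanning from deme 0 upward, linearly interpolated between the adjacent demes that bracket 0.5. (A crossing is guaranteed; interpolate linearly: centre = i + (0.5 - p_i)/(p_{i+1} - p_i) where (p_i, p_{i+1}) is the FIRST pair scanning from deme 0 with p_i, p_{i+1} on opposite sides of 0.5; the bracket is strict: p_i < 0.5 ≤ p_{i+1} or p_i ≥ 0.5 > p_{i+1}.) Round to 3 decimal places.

1.605

t=0: k=[65 65 0 0 0]
t=1: x=[65.0000 59.8000 5.2000 0.0000 0.0000] k=[65 64 1 0 0]
t=2: x=[64.9200 59.0400 5.9600 0.0800 0.0000] k=[65 61 2 0 0]
t=3: x=[64.6800 56.6000 6.5600 0.1600 0.0000] k=[65 57 6 0 0]
t=4: x=[64.3600 53.5600 9.6000 0.4800 0.0000] k=[64 56 12 0 0]
t=5: x=[63.3600 53.1200 14.5600 0.9600 0.0000] k=[65 51 11 0 0]
t=6: x=[63.8800 48.9200 13.3200 0.8800 0.0000] k=[60 50 10 3 0]
t=7: x=[59.2000 47.6000 12.6400 3.3200 0.2400] k=[59 47 16 7 3]
t=8: x=[58.0400 45.4800 17.7600 7.4000 3.3200] k=[60 47 21 10 2]
t=9: x=[58.9600 45.9600 22.2000 10.2400 2.6400] k=[59 44 25 13 5]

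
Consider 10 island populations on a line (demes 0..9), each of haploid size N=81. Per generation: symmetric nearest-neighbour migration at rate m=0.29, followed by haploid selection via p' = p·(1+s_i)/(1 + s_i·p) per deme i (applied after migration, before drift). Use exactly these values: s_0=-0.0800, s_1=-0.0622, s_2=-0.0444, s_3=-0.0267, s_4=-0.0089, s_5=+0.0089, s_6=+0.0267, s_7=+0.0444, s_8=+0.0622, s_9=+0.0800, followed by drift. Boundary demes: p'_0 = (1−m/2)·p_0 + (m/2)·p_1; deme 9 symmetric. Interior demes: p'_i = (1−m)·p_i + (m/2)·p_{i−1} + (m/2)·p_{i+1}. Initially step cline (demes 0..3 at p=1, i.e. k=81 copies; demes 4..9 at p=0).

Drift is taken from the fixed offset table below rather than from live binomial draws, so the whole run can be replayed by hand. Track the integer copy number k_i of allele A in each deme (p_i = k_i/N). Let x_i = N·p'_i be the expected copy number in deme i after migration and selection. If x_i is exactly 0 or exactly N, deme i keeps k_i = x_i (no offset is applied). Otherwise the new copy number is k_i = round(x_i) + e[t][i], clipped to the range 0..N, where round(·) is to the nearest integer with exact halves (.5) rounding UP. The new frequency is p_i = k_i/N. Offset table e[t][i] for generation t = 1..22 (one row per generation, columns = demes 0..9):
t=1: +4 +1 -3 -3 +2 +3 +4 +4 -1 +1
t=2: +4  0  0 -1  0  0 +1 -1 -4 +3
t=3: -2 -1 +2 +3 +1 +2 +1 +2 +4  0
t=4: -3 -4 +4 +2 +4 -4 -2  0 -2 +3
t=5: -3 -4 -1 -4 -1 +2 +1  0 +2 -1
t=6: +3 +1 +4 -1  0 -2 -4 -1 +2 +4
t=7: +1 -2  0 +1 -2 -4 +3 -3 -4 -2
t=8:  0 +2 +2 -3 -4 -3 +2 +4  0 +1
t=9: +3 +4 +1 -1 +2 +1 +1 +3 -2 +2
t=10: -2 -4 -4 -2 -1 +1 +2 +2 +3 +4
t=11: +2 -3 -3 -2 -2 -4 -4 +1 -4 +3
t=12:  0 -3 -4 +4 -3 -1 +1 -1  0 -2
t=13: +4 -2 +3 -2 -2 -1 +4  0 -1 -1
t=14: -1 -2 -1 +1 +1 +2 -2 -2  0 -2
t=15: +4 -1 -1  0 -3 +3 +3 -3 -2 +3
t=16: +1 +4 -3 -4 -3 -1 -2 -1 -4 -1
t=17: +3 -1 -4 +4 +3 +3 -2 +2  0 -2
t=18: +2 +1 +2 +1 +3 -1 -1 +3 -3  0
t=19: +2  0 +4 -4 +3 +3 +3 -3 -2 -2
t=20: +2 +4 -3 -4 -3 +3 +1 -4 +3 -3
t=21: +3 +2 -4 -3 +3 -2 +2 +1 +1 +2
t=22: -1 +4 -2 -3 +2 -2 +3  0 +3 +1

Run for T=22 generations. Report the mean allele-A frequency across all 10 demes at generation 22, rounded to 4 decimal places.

t=0: k=[81 81 81 81 0 0 0 0 0 0]
t=1: x=[81.0000 81.0000 81.0000 68.9806 11.6555 0.0000 0.0000 0.0000 0.0000 0.0000] k=[81 81 81 66 14 0 0 0 0 0]
t=2: x=[81.0000 81.0000 78.7268 60.2197 19.3779 2.0476 0.0000 0.0000 0.0000 0.0000] k=[81 81 79 59 19 2 0 0 0 0]
t=3: x=[81.0000 80.6908 76.1885 55.6309 22.1907 4.2102 0.2977 0.0000 0.0000 0.0000] k=[81 80 78 59 23 6 1 0 0 0]
t=4: x=[80.8424 79.7802 75.2990 56.0704 25.5982 7.8023 1.6213 0.1514 0.0000 0.0000] k=[78 76 79 58 30 4 0 0 0 0]
t=5: x=[77.4365 76.4574 75.2834 56.5253 30.1207 7.2483 0.5954 0.0000 0.0000 0.0000] k=[74 72 74 53 29 9 2 0 0 0]
t=6: x=[73.1376 72.0830 70.2485 52.0636 29.4123 10.9688 2.7952 0.3028 0.0000 0.0000] k=[76 73 74 51 29 9 0 0 0 0]
t=7: x=[75.1267 73.1356 70.0986 50.6330 29.1230 10.6769 1.3393 0.0000 0.0000 0.0000] k=[76 71 70 52 27 7 4 0 0 0]
t=8: x=[74.8152 71.0321 67.0174 50.4719 27.5622 9.5393 3.9529 0.6056 0.0000 0.0000] k=[75 73 69 47 24 7 6 5 0 0]
t=9: x=[74.2089 72.2198 65.8382 46.3194 24.7162 9.3933 6.1480 4.6051 0.7697 0.0000] k=[77 76 67 45 27 10 7 8 0 0]
t=10: x=[76.5145 74.4644 64.5270 45.0397 26.9839 12.1210 7.7630 6.9667 1.2311 0.0000] k=[75 70 61 43 26 13 10 9 4 0]
t=11: x=[73.7426 68.7679 58.9743 42.5989 26.4206 14.5555 10.5290 8.7534 4.3888 0.6260] k=[76 66 56 41 24 11 7 10 0 4]
t=12: x=[74.0373 65.1992 54.4712 40.1620 24.4272 12.3978 8.2073 8.4378 2.1529 3.6812] k=[74 62 50 44 21 11 9 7 2 2]
t=13: x=[71.5883 61.0502 50.0057 40.9872 22.7385 12.2519 9.2130 6.8319 2.8885 2.1557] k=[76 59 53 39 21 11 13 7 2 1]
t=14: x=[72.9504 59.5992 50.9872 37.8738 22.0164 12.8354 12.1089 7.4331 2.7351 1.2352] k=[72 58 50 39 23 15 10 5 3 0]
t=15: x=[69.1512 57.8222 48.6871 37.7291 24.0087 15.5460 10.2333 5.6595 3.0259 0.4696] k=[73 57 48 38 21 19 13 3 1 3]
t=16: x=[69.9055 56.9433 46.9621 36.4418 23.0274 18.5464 12.6996 4.3348 1.6762 2.9190] k=[71 61 44 32 20 18 11 3 0 2]
t=17: x=[68.7055 58.9703 43.8133 31.4776 21.3093 17.3957 11.1051 3.8825 0.7697 1.8437] k=[72 58 40 35 24 20 9 6 1 0]
t=18: x=[69.1512 56.3323 40.9658 33.5967 24.8607 19.1141 10.3965 5.9449 1.6762 0.1566] k=[71 57 43 35 28 18 9 9 0 0]
t=19: x=[68.0906 55.9014 42.9551 34.6076 27.4027 18.2701 10.5443 8.0029 1.3848 0.0000] k=[70 56 47 31 30 21 14 5 0 0]
t=20: x=[67.0323 55.6194 45.0796 32.6462 28.6742 21.4294 14.0127 5.8100 0.7697 0.0000] k=[69 60 42 29 26 24 15 2 4 0]
t=21: x=[66.7417 57.6422 41.8071 29.9375 25.9870 23.1311 14.7350 4.3504 3.3167 0.6260] k=[70 60 38 27 29 21 17 5 4 3]
t=22: x=[67.6459 57.1950 38.6764 28.3840 27.3877 21.7206 16.1785 6.8630 4.2358 3.3861] k=[67 61 37 25 29 20 19 7 7 4]

0.3407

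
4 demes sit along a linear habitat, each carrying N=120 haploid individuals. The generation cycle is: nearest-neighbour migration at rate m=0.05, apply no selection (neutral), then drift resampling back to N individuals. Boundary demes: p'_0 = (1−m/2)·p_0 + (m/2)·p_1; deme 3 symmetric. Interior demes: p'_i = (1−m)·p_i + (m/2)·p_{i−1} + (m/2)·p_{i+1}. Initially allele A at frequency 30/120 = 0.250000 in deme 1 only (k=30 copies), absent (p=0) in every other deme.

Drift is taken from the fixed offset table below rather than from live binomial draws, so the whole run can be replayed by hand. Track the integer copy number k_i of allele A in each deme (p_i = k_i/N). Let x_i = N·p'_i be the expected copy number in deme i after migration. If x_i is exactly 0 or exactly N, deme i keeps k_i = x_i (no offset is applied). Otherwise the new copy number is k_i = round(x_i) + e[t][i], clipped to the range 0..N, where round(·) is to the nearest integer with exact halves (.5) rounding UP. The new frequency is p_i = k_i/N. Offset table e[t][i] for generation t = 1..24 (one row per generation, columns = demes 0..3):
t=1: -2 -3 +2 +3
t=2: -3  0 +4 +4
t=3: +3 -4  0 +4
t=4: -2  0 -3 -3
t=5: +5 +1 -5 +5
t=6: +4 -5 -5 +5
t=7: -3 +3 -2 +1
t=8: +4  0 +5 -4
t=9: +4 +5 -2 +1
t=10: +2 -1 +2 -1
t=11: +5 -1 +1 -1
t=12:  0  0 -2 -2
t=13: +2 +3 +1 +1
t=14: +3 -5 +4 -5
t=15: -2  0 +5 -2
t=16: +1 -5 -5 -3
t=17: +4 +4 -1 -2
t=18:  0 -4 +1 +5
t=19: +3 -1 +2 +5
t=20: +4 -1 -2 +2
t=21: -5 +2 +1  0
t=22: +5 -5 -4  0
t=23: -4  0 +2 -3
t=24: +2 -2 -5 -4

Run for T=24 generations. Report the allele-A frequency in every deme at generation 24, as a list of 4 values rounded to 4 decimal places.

t=0: k=[0 30 0 0]
t=1: x=[0.7500 28.5000 0.7500 0.0000] k=[0 26 3 0]
t=2: x=[0.6500 24.7750 3.5000 0.0750] k=[0 25 8 4]
t=3: x=[0.6250 23.9500 8.3250 4.1000] k=[4 20 8 8]
t=4: x=[4.4000 19.3000 8.3000 8.0000] k=[2 19 5 5]
t=5: x=[2.4250 18.2250 5.3500 5.0000] k=[7 19 0 10]
t=6: x=[7.3000 18.2250 0.7250 9.7500] k=[11 13 0 15]
t=7: x=[11.0500 12.6250 0.7000 14.6250] k=[8 16 0 16]
t=8: x=[8.2000 15.4000 0.8000 15.6000] k=[12 15 6 12]
t=9: x=[12.0750 14.7000 6.3750 11.8500] k=[16 20 4 13]
t=10: x=[16.1000 19.5000 4.6250 12.7750] k=[18 19 7 12]
t=11: x=[18.0250 18.6750 7.4250 11.8750] k=[23 18 8 11]
t=12: x=[22.8750 17.8750 8.3250 10.9250] k=[23 18 6 9]
t=13: x=[22.8750 17.8250 6.3750 8.9250] k=[25 21 7 10]
t=14: x=[24.9000 20.7500 7.4250 9.9250] k=[28 16 11 5]
t=15: x=[27.7000 16.1750 10.9750 5.1500] k=[26 16 16 3]
t=16: x=[25.7500 16.2500 15.6750 3.3250] k=[27 11 11 0]
t=17: x=[26.6000 11.4000 10.7250 0.2750] k=[31 15 10 0]
t=18: x=[30.6000 15.2750 9.8750 0.2500] k=[31 11 11 5]
t=19: x=[30.5000 11.5000 10.8500 5.1500] k=[34 11 13 10]
t=20: x=[33.4250 11.6250 12.8750 10.0750] k=[37 11 11 12]
t=21: x=[36.3500 11.6500 11.0250 11.9750] k=[31 14 12 12]
t=22: x=[30.5750 14.3750 12.0500 12.0000] k=[36 9 8 12]
t=23: x=[35.3250 9.6500 8.1250 11.9000] k=[31 10 10 9]
t=24: x=[30.4750 10.5250 9.9750 9.0250] k=[32 9 5 5]

[0.2667, 0.0750, 0.0417, 0.0417]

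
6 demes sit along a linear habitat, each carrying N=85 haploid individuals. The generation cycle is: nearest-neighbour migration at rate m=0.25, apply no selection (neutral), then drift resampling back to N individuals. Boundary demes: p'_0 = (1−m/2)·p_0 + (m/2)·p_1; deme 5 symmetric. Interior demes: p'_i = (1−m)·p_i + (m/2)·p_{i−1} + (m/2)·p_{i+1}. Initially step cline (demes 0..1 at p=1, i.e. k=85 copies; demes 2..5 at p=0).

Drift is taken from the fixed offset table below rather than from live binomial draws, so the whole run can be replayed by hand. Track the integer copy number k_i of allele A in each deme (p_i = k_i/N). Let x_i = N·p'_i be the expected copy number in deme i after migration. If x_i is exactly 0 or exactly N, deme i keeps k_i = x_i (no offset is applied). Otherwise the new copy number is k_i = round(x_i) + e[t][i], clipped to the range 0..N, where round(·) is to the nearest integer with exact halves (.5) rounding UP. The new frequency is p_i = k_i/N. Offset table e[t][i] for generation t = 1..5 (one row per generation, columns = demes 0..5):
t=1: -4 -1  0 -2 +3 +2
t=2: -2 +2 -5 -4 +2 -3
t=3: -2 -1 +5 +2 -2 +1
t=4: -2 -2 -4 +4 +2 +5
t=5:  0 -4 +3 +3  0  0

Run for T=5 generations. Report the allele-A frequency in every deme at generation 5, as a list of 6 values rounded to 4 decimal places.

t=0: k=[85 85 0 0 0 0]
t=1: x=[85.0000 74.3750 10.6250 0.0000 0.0000 0.0000] k=[85 73 11 0 0 0]
t=2: x=[83.5000 66.7500 17.3750 1.3750 0.0000 0.0000] k=[82 69 12 0 0 0]
t=3: x=[80.3750 63.5000 17.6250 1.5000 0.0000 0.0000] k=[78 63 23 4 0 0]
t=4: x=[76.1250 59.8750 25.6250 5.8750 0.5000 0.0000] k=[74 58 22 10 3 0]
t=5: x=[72.0000 55.5000 25.0000 10.6250 3.5000 0.3750] k=[72 52 28 14 4 0]

[0.8471, 0.6118, 0.3294, 0.1647, 0.0471, 0.0000]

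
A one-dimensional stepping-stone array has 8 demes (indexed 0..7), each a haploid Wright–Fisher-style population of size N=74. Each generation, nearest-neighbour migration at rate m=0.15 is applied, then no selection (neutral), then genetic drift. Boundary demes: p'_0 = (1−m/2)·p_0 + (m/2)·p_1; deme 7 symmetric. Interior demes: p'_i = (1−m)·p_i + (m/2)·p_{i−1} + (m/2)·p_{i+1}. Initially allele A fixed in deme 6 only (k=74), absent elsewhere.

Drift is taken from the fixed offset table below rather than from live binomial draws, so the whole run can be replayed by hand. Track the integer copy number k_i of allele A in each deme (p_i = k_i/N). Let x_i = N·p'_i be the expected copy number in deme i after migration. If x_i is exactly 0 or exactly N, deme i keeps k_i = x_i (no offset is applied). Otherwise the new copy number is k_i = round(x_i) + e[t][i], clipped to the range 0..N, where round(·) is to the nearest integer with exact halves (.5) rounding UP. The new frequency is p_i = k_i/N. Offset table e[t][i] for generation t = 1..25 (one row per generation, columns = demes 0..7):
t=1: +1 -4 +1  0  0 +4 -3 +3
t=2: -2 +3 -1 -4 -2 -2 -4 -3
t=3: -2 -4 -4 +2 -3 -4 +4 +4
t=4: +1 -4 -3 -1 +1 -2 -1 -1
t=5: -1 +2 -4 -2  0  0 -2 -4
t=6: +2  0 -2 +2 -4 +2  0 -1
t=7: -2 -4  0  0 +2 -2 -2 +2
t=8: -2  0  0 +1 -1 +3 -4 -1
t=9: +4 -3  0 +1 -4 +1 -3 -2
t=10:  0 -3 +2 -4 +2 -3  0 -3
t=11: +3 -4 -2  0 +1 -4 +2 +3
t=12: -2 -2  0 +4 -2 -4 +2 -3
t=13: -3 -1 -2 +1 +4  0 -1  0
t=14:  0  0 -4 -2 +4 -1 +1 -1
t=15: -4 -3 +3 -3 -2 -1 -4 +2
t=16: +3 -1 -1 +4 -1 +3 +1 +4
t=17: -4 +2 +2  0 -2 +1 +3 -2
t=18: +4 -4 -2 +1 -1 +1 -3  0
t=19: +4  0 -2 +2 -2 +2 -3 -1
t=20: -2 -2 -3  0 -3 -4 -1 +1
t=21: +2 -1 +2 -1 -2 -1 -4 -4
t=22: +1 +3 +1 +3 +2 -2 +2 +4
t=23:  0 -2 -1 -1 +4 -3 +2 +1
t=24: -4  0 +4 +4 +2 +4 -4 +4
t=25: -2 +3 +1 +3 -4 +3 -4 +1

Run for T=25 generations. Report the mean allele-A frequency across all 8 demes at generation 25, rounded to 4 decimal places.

t=0: k=[0 0 0 0 0 0 74 0]
t=1: x=[0.0000 0.0000 0.0000 0.0000 0.0000 5.5500 62.9000 5.5500] k=[0 0 0 0 0 10 60 9]
t=2: x=[0.0000 0.0000 0.0000 0.0000 0.7500 13.0000 52.4250 12.8250] k=[0 0 0 0 0 11 48 10]
t=3: x=[0.0000 0.0000 0.0000 0.0000 0.8250 12.9500 42.3750 12.8500] k=[0 0 0 0 0 9 46 17]
t=4: x=[0.0000 0.0000 0.0000 0.0000 0.6750 11.1000 41.0500 19.1750] k=[0 0 0 0 2 9 40 18]
t=5: x=[0.0000 0.0000 0.0000 0.1500 2.3750 10.8000 36.0250 19.6500] k=[0 0 0 0 2 11 34 16]
t=6: x=[0.0000 0.0000 0.0000 0.1500 2.5250 12.0500 30.9250 17.3500] k=[0 0 0 2 0 14 31 16]
t=7: x=[0.0000 0.0000 0.1500 1.7000 1.2000 14.2250 28.6000 17.1250] k=[0 0 0 2 3 12 27 19]
t=8: x=[0.0000 0.0000 0.1500 1.9250 3.6000 12.4500 25.2750 19.6000] k=[0 0 0 3 3 15 21 19]
t=9: x=[0.0000 0.0000 0.2250 2.7750 3.9000 14.5500 20.4000 19.1500] k=[0 0 0 4 0 16 17 17]
t=10: x=[0.0000 0.0000 0.3000 3.4000 1.5000 14.8750 16.9250 17.0000] k=[0 0 2 0 4 12 17 14]
t=11: x=[0.0000 0.1500 1.7000 0.4500 4.3000 11.7750 16.4000 14.2250] k=[0 0 0 0 5 8 18 17]
t=12: x=[0.0000 0.0000 0.0000 0.3750 4.8500 8.5250 17.1750 17.0750] k=[0 0 0 4 3 5 19 14]
t=13: x=[0.0000 0.0000 0.3000 3.6250 3.2250 5.9000 17.5750 14.3750] k=[0 0 0 5 7 6 17 14]
t=14: x=[0.0000 0.0000 0.3750 4.7750 6.7750 6.9000 15.9500 14.2250] k=[0 0 0 3 11 6 17 13]
t=15: x=[0.0000 0.0000 0.2250 3.3750 10.0250 7.2000 15.8750 13.3000] k=[0 0 3 0 8 6 12 15]
t=16: x=[0.0000 0.2250 2.5500 0.8250 7.2500 6.6000 11.7750 14.7750] k=[0 0 2 5 6 10 13 19]
t=17: x=[0.0000 0.1500 2.0750 4.8500 6.2250 9.9250 13.2250 18.5500] k=[0 2 4 5 4 11 16 17]
t=18: x=[0.1500 2.0000 3.9250 4.8500 4.6000 10.8500 15.7000 16.9250] k=[4 0 2 6 4 12 13 17]
t=19: x=[3.7000 0.4500 2.1500 5.5500 4.7500 11.4750 13.2250 16.7000] k=[8 0 0 8 3 13 10 16]
t=20: x=[7.4000 0.6000 0.6000 7.0250 4.1250 12.0250 10.6750 15.5500] k=[5 0 0 7 1 8 10 17]
t=21: x=[4.6250 0.3750 0.5250 6.0250 1.9750 7.6250 10.3750 16.4750] k=[7 0 3 5 0 7 6 12]
t=22: x=[6.4750 0.7500 2.9250 4.4750 0.9000 6.4000 6.5250 11.5500] k=[7 4 4 7 3 4 9 16]
t=23: x=[6.7750 4.2250 4.2250 6.4750 3.3750 4.3000 9.1500 15.4750] k=[7 2 3 5 7 1 11 16]
t=24: x=[6.6250 2.4500 3.0750 5.0000 6.4000 2.2000 10.6250 15.6250] k=[3 2 7 9 8 6 7 20]
t=25: x=[2.9250 2.4500 6.7750 8.7750 7.9250 6.2250 7.9000 19.0250] k=[1 5 8 12 4 9 4 20]

0.1064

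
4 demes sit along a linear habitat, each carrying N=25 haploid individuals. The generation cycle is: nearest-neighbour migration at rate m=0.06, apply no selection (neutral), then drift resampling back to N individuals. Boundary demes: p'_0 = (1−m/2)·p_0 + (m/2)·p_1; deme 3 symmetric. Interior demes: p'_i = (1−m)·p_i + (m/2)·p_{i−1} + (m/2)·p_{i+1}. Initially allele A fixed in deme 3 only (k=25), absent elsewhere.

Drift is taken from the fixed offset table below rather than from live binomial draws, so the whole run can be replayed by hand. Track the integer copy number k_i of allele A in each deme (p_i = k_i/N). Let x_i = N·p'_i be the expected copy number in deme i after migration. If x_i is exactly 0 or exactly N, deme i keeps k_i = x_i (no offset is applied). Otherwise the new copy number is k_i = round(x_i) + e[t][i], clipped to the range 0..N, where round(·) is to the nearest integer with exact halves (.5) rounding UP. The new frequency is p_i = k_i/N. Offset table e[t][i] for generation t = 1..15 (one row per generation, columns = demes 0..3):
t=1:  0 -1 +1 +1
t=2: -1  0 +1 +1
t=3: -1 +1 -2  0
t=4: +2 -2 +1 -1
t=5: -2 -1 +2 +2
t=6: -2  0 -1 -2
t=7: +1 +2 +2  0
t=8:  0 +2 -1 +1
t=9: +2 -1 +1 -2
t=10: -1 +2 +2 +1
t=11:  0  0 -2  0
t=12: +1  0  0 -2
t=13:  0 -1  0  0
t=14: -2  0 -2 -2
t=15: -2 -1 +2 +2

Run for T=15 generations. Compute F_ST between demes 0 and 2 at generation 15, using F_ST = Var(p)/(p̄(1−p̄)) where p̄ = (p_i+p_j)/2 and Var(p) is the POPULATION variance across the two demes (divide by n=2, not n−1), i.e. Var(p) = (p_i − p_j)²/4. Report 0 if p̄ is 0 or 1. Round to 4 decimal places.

t=0: k=[0 0 0 25]
t=1: x=[0.0000 0.0000 0.7500 24.2500] k=[0 0 2 25]
t=2: x=[0.0000 0.0600 2.6300 24.3100] k=[0 0 4 25]
t=3: x=[0.0000 0.1200 4.5100 24.3700] k=[0 1 3 24]
t=4: x=[0.0300 1.0300 3.5700 23.3700] k=[2 0 5 22]
t=5: x=[1.9400 0.2100 5.3600 21.4900] k=[0 0 7 23]
t=6: x=[0.0000 0.2100 7.2700 22.5200] k=[0 0 6 21]
t=7: x=[0.0000 0.1800 6.2700 20.5500] k=[0 2 8 21]
t=8: x=[0.0600 2.1200 8.2100 20.6100] k=[0 4 7 22]
t=9: x=[0.1200 3.9700 7.3600 21.5500] k=[2 3 8 20]
t=10: x=[2.0300 3.1200 8.2100 19.6400] k=[1 5 10 21]
t=11: x=[1.1200 5.0300 10.1800 20.6700] k=[1 5 8 21]
t=12: x=[1.1200 4.9700 8.3000 20.6100] k=[2 5 8 19]
t=13: x=[2.0900 5.0000 8.2400 18.6700] k=[2 4 8 19]
t=14: x=[2.0600 4.0600 8.2100 18.6700] k=[0 4 6 17]
t=15: x=[0.1200 3.9400 6.2700 16.6700] k=[0 3 8 19]

0.1905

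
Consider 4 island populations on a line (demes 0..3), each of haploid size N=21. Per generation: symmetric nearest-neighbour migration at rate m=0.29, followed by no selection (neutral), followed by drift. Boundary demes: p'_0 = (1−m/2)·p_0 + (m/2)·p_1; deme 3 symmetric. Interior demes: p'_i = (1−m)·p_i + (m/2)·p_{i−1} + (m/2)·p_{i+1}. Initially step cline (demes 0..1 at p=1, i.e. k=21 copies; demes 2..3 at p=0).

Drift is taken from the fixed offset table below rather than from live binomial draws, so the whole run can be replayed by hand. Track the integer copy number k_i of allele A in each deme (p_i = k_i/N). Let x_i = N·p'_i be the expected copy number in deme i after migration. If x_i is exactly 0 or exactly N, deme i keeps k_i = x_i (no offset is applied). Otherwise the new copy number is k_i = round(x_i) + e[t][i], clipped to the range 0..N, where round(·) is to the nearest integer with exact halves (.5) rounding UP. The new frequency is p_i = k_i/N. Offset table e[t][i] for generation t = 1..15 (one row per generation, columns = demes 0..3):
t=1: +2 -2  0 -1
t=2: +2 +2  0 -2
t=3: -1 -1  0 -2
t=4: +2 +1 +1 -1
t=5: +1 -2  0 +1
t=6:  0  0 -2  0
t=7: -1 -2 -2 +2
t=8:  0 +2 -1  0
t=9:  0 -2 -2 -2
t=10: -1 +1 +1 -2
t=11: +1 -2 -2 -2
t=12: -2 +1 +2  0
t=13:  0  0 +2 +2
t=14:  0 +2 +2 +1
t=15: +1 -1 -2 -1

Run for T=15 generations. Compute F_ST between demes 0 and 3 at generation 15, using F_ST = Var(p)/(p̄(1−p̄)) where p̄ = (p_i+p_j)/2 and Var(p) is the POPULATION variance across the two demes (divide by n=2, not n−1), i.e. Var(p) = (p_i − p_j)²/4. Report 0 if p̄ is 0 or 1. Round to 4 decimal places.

t=0: k=[21 21 0 0]
t=1: x=[21.0000 17.9550 3.0450 0.0000] k=[21 16 3 0]
t=2: x=[20.2750 14.8400 4.4500 0.4350] k=[21 17 4 0]
t=3: x=[20.4200 15.6950 5.3050 0.5800] k=[19 15 5 0]
t=4: x=[18.4200 14.1300 5.7250 0.7250] k=[20 15 7 0]
t=5: x=[19.2750 14.5650 7.1450 1.0150] k=[20 13 7 2]
t=6: x=[18.9850 13.1450 7.1450 2.7250] k=[19 13 5 3]
t=7: x=[18.1300 12.7100 5.8700 3.2900] k=[17 11 4 5]
t=8: x=[16.1300 10.8550 5.1600 4.8550] k=[16 13 4 5]
t=9: x=[15.5650 12.1300 5.4500 4.8550] k=[16 10 3 3]
t=10: x=[15.1300 9.8550 4.0150 3.0000] k=[14 11 5 1]
t=11: x=[13.5650 10.5650 5.2900 1.5800] k=[15 9 3 0]
t=12: x=[14.1300 9.0000 3.4350 0.4350] k=[12 10 5 0]
t=13: x=[11.7100 9.5650 5.0000 0.7250] k=[12 10 7 3]
t=14: x=[11.7100 9.8550 6.8550 3.5800] k=[12 12 9 5]
t=15: x=[12.0000 11.5650 8.8550 5.5800] k=[13 11 7 5]

0.1481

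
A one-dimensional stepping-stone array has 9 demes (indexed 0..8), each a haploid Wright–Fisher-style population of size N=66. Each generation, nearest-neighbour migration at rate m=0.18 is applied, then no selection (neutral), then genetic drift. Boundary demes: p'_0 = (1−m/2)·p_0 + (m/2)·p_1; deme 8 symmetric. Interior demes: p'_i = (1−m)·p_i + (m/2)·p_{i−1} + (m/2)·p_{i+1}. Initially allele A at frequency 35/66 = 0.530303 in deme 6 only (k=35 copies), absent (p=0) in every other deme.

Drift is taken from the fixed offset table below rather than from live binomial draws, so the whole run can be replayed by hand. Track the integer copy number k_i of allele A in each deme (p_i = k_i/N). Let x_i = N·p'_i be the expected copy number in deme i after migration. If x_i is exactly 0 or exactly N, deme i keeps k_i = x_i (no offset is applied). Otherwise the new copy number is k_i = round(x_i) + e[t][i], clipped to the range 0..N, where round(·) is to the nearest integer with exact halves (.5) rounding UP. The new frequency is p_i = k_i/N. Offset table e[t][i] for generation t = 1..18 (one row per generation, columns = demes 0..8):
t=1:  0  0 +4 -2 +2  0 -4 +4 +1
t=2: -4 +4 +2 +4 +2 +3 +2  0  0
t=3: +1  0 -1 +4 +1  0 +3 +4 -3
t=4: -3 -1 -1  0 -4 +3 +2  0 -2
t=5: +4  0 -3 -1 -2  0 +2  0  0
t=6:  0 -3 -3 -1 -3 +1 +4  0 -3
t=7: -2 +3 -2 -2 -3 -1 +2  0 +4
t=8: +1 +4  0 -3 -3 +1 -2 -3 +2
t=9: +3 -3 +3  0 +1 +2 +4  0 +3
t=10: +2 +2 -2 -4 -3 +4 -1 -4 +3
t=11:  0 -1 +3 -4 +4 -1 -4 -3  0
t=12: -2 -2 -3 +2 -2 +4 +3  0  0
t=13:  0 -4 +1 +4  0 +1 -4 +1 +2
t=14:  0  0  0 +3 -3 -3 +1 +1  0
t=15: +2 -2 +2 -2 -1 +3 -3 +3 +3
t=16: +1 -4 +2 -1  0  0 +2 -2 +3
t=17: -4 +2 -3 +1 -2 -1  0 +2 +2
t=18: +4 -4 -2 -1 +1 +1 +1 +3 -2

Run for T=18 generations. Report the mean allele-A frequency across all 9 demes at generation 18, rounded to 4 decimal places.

t=0: k=[0 0 0 0 0 0 35 0 0]
t=1: x=[0.0000 0.0000 0.0000 0.0000 0.0000 3.1500 28.7000 3.1500 0.0000] k=[0 0 0 0 0 3 25 7 0]
t=2: x=[0.0000 0.0000 0.0000 0.0000 0.2700 4.7100 21.4000 7.9900 0.6300] k=[0 0 0 0 2 8 23 8 1]
t=3: x=[0.0000 0.0000 0.0000 0.1800 2.3600 8.8100 20.3000 8.7200 1.6300] k=[0 0 0 4 3 9 23 13 0]
t=4: x=[0.0000 0.0000 0.3600 3.5500 3.6300 9.7200 20.8400 12.7300 1.1700] k=[0 0 0 4 0 13 23 13 0]
t=5: x=[0.0000 0.0000 0.3600 3.2800 1.5300 12.7300 21.2000 12.7300 1.1700] k=[0 0 0 2 0 13 23 13 1]
t=6: x=[0.0000 0.0000 0.1800 1.6400 1.3500 12.7300 21.2000 12.8200 2.0800] k=[0 0 0 1 0 14 25 13 0]
t=7: x=[0.0000 0.0000 0.0900 0.8200 1.3500 13.7300 22.9300 12.9100 1.1700] k=[0 0 0 0 0 13 25 13 5]
t=8: x=[0.0000 0.0000 0.0000 0.0000 1.1700 12.9100 22.8400 13.3600 5.7200] k=[0 0 0 0 0 14 21 10 8]
t=9: x=[0.0000 0.0000 0.0000 0.0000 1.2600 13.3700 19.3800 10.8100 8.1800] k=[0 0 0 0 2 15 23 11 11]
t=10: x=[0.0000 0.0000 0.0000 0.1800 2.9900 14.5500 21.2000 12.0800 11.0000] k=[0 0 0 0 0 19 20 8 14]
t=11: x=[0.0000 0.0000 0.0000 0.0000 1.7100 17.3800 18.8300 9.6200 13.4600] k=[0 0 0 0 6 16 15 7 13]
t=12: x=[0.0000 0.0000 0.0000 0.5400 6.3600 15.0100 14.3700 8.2600 12.4600] k=[0 0 0 3 4 19 17 8 12]
t=13: x=[0.0000 0.0000 0.2700 2.8200 5.2600 17.4700 16.3700 9.1700 11.6400] k=[0 0 1 7 5 18 12 10 14]
t=14: x=[0.0000 0.0900 1.4500 6.2800 6.3500 16.2900 12.3600 10.5400 13.6400] k=[0 0 1 9 3 13 13 12 14]
t=15: x=[0.0000 0.0900 1.6300 7.7400 4.4400 12.1000 12.9100 12.2700 13.8200] k=[0 0 4 6 3 15 10 15 17]
t=16: x=[0.0000 0.3600 3.8200 5.5500 4.3500 13.4700 10.9000 14.7300 16.8200] k=[0 0 6 5 4 13 13 13 20]
t=17: x=[0.0000 0.5400 5.3700 5.0000 4.9000 12.1900 13.0000 13.6300 19.3700] k=[0 3 2 6 3 11 13 16 21]
t=18: x=[0.2700 2.6400 2.4500 5.3700 3.9900 10.4600 13.0900 16.1800 20.5500] k=[4 0 0 4 5 11 14 19 19]

0.1279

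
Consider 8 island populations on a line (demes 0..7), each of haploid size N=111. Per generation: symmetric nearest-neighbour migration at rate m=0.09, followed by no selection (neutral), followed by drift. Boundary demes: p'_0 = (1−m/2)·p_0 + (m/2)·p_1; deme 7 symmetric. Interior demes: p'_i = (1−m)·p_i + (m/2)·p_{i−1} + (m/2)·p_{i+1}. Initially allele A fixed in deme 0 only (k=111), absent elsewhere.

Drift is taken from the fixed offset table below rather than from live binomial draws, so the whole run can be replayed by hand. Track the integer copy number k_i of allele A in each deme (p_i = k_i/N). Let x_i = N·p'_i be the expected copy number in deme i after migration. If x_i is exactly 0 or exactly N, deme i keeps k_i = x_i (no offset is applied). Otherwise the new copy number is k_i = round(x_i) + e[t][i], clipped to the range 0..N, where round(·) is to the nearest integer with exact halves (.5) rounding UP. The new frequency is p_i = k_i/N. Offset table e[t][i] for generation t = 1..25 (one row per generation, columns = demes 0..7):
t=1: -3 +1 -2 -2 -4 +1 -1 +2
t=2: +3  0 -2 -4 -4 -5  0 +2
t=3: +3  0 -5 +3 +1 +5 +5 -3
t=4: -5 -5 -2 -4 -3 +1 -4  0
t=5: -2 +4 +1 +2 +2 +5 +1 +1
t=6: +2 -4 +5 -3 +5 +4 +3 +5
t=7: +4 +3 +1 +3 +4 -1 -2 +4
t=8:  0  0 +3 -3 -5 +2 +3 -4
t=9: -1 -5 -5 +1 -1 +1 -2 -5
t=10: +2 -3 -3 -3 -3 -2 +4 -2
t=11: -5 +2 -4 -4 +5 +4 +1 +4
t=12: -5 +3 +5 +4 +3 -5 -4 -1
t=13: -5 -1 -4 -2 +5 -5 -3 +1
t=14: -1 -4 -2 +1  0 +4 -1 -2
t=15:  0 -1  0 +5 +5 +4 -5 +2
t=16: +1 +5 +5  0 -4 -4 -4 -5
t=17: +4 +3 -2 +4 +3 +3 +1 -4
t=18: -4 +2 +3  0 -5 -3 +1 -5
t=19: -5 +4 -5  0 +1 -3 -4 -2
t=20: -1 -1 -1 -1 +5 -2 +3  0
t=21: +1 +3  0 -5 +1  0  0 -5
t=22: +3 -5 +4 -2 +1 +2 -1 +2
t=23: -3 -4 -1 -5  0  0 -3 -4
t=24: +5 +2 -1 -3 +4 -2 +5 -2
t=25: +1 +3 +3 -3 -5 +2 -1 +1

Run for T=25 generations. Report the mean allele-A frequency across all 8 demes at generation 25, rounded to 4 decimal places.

t=0: k=[111 0 0 0 0 0 0 0]
t=1: x=[106.0050 4.9950 0.0000 0.0000 0.0000 0.0000 0.0000 0.0000] k=[103 6 0 0 0 0 0 0]
t=2: x=[98.6350 10.0950 0.2700 0.0000 0.0000 0.0000 0.0000 0.0000] k=[102 10 0 0 0 0 0 0]
t=3: x=[97.8600 13.6900 0.4500 0.0000 0.0000 0.0000 0.0000 0.0000] k=[101 14 0 0 0 0 0 0]
t=4: x=[97.0850 17.2850 0.6300 0.0000 0.0000 0.0000 0.0000 0.0000] k=[92 12 0 0 0 0 0 0]
t=5: x=[88.4000 15.0600 0.5400 0.0000 0.0000 0.0000 0.0000 0.0000] k=[86 19 2 0 0 0 0 0]
t=6: x=[82.9850 21.2500 2.6750 0.0900 0.0000 0.0000 0.0000 0.0000] k=[85 17 8 0 0 0 0 0]
t=7: x=[81.9400 19.6550 8.0450 0.3600 0.0000 0.0000 0.0000 0.0000] k=[86 23 9 3 0 0 0 0]
t=8: x=[83.1650 25.2050 9.3600 3.1350 0.1350 0.0000 0.0000 0.0000] k=[83 25 12 0 0 0 0 0]
t=9: x=[80.3900 27.0250 12.0450 0.5400 0.0000 0.0000 0.0000 0.0000] k=[79 22 7 2 0 0 0 0]
t=10: x=[76.4350 23.8900 7.4500 2.1350 0.0900 0.0000 0.0000 0.0000] k=[78 21 4 0 0 0 0 0]
t=11: x=[75.4350 22.8000 4.5850 0.1800 0.0000 0.0000 0.0000 0.0000] k=[70 25 1 0 0 0 0 0]
t=12: x=[67.9750 25.9450 2.0350 0.0450 0.0000 0.0000 0.0000 0.0000] k=[63 29 7 4 0 0 0 0]
t=13: x=[61.4700 29.5400 7.8550 3.9550 0.1800 0.0000 0.0000 0.0000] k=[56 29 4 2 5 0 0 0]
t=14: x=[54.7850 29.0900 5.0350 2.2250 4.6400 0.2250 0.0000 0.0000] k=[54 25 3 3 5 4 0 0]
t=15: x=[52.6950 25.3150 3.9900 3.0900 4.8650 3.8650 0.1800 0.0000] k=[53 24 4 8 10 8 0 0]
t=16: x=[51.6950 24.4050 5.0800 7.9100 9.8200 7.7300 0.3600 0.0000] k=[53 29 10 8 6 4 0 0]
t=17: x=[51.9200 29.2250 10.7650 8.0000 6.0000 3.9100 0.1800 0.0000] k=[56 32 9 12 9 7 1 0]
t=18: x=[54.9200 32.0450 10.1700 11.7300 9.0450 6.8200 1.2250 0.0450] k=[51 34 13 12 4 4 2 0]
t=19: x=[50.2350 33.8200 13.9000 11.6850 4.3600 3.9100 2.0000 0.0900] k=[45 38 9 12 5 1 0 0]
t=20: x=[44.6850 37.0100 10.4400 11.5500 5.1350 1.1350 0.0450 0.0000] k=[44 36 9 11 10 0 3 0]
t=21: x=[43.6400 35.1450 10.3050 10.8650 9.5950 0.5850 2.7300 0.1350] k=[45 38 10 6 11 1 3 0]
t=22: x=[44.6850 37.0550 11.0800 6.4050 10.3250 1.5400 2.7750 0.1350] k=[48 32 15 4 11 4 2 2]
t=23: x=[47.2800 31.9550 15.2700 4.8100 10.3700 4.2250 2.0900 2.0000] k=[44 28 14 0 10 4 0 0]
t=24: x=[43.2800 28.0900 14.0000 1.0800 9.2800 4.0900 0.1800 0.0000] k=[48 30 13 0 13 2 5 0]
t=25: x=[47.1900 30.0450 13.1800 1.1700 11.9200 2.6300 4.6400 0.2250] k=[48 33 16 0 7 5 4 1]

0.1284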